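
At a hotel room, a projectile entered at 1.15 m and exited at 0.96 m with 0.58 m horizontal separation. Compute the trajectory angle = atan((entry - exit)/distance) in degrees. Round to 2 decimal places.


Bullet trajectory angle:
Height difference = 1.15 - 0.96 = 0.19 m
angle = atan(0.19 / 0.58)
angle = atan(0.327586)
angle = 18.14 degrees

18.14


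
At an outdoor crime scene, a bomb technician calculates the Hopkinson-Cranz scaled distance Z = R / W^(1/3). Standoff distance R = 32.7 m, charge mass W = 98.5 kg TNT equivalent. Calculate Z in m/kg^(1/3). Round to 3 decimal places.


Scaled distance calculation:
W^(1/3) = 98.5^(1/3) = 4.618264
Z = R / W^(1/3) = 32.7 / 4.618264
Z = 7.081 m/kg^(1/3)

7.081


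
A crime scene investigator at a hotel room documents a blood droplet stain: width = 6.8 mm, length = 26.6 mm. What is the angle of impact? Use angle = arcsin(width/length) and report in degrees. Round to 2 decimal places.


Blood spatter impact angle calculation:
width / length = 6.8 / 26.6 = 0.255639
angle = arcsin(0.255639)
angle = 14.81 degrees

14.81


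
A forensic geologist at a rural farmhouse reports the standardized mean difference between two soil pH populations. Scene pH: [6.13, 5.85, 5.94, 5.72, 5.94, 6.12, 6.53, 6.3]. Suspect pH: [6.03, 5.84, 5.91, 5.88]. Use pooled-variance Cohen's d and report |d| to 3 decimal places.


Pooled-variance Cohen's d for soil pH comparison:
Scene mean = 48.53 / 8 = 6.06625
Suspect mean = 23.66 / 4 = 5.915
Scene sample variance s_s^2 = 0.067884
Suspect sample variance s_c^2 = 0.0067
Pooled variance = ((n_s-1)*s_s^2 + (n_c-1)*s_c^2) / (n_s + n_c - 2) = 0.049529
Pooled SD = sqrt(0.049529) = 0.222551
Mean difference = 0.15125
|d| = |0.15125| / 0.222551 = 0.680

0.680


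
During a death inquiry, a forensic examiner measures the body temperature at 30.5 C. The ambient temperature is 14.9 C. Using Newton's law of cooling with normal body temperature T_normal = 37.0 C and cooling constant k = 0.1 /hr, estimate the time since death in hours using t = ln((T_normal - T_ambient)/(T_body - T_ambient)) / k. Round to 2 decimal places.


Using Newton's law of cooling:
t = ln((T_normal - T_ambient) / (T_body - T_ambient)) / k
T_normal - T_ambient = 22.1
T_body - T_ambient = 15.6
Ratio = 1.416667
ln(ratio) = 0.348307
t = 0.348307 / 0.1 = 3.48 hours

3.48


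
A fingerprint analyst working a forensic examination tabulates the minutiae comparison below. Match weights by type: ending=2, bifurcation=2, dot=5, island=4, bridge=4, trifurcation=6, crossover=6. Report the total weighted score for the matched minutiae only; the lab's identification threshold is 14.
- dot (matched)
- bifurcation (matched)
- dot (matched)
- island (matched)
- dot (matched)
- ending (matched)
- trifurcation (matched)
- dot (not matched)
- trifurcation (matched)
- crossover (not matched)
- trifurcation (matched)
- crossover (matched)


Weighted minutiae match score:
  dot: matched, +5 (running total 5)
  bifurcation: matched, +2 (running total 7)
  dot: matched, +5 (running total 12)
  island: matched, +4 (running total 16)
  dot: matched, +5 (running total 21)
  ending: matched, +2 (running total 23)
  trifurcation: matched, +6 (running total 29)
  dot: not matched, +0
  trifurcation: matched, +6 (running total 35)
  crossover: not matched, +0
  trifurcation: matched, +6 (running total 41)
  crossover: matched, +6 (running total 47)
Total score = 47
Threshold = 14; verdict = identification

47


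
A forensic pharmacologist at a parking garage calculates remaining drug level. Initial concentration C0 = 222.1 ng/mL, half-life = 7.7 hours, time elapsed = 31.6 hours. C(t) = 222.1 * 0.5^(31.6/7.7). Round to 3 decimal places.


Drug concentration decay:
Number of half-lives = t / t_half = 31.6 / 7.7 = 4.103896
Decay factor = 0.5^4.103896 = 0.0581573
C(t) = 222.1 * 0.0581573 = 12.917 ng/mL

12.917


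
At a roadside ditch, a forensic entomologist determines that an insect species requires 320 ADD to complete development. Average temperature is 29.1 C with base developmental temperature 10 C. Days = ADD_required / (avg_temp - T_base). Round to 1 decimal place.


Insect development time:
Effective temperature = avg_temp - T_base = 29.1 - 10 = 19.1 C
Days = ADD / effective_temp = 320 / 19.1 = 16.8 days

16.8


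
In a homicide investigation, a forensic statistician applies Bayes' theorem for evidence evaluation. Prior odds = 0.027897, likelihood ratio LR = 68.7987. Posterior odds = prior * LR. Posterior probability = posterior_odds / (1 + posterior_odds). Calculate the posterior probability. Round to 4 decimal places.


Bayesian evidence evaluation:
Posterior odds = prior_odds * LR = 0.027897 * 68.7987 = 1.919277
Posterior probability = posterior_odds / (1 + posterior_odds)
= 1.919277 / (1 + 1.919277)
= 1.919277 / 2.919277
= 0.6574

0.6574


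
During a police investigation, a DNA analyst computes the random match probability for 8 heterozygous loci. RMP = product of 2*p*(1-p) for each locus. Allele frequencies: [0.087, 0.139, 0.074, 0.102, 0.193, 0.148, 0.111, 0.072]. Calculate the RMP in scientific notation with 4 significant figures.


Computing RMP for 8 loci:
Locus 1: 2 * 0.087 * 0.913 = 0.158862
Locus 2: 2 * 0.139 * 0.861 = 0.239358
Locus 3: 2 * 0.074 * 0.926 = 0.137048
Locus 4: 2 * 0.102 * 0.898 = 0.183192
Locus 5: 2 * 0.193 * 0.807 = 0.311502
Locus 6: 2 * 0.148 * 0.852 = 0.252192
Locus 7: 2 * 0.111 * 0.889 = 0.197358
Locus 8: 2 * 0.072 * 0.928 = 0.133632
RMP = 1.978e-06

1.978e-06


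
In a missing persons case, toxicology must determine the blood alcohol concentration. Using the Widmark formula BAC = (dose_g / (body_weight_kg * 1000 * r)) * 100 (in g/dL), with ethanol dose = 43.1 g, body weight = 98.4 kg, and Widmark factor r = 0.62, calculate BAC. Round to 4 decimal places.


Applying the Widmark formula:
BAC = (dose_g / (body_wt * 1000 * r)) * 100
Denominator = 98.4 * 1000 * 0.62 = 61008
BAC = (43.1 / 61008) * 100
BAC = 0.0706 g/dL

0.0706


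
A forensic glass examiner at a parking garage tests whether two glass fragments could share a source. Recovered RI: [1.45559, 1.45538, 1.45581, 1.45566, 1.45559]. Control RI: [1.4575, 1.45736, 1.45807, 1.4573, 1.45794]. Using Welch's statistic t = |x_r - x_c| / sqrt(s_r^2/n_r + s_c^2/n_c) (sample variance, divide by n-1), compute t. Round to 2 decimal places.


Welch's t-criterion for glass RI comparison:
Recovered mean = sum / n_r = 7.27803 / 5 = 1.455606
Control mean = sum / n_c = 7.28817 / 5 = 1.457634
Recovered sample variance s_r^2 = 2.403e-08
Control sample variance s_c^2 = 1.2208e-07
Welch SE (unpooled) = sqrt(s_r^2/n_r + s_c^2/n_c) = sqrt(4.806e-09 + 2.4416e-08) = sqrt(2.9222e-08) = 0.000170944
|mean_r - mean_c| = 0.002028
t = 0.002028 / 0.000170944 = 11.86

11.86


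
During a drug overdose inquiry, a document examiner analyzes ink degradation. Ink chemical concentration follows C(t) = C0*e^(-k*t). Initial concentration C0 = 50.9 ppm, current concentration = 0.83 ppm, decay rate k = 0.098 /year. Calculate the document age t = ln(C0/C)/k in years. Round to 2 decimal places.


Document age estimation:
C0/C = 50.9 / 0.83 = 61.325301
ln(C0/C) = 4.116192
t = 4.116192 / 0.098 = 42.00 years

42.00


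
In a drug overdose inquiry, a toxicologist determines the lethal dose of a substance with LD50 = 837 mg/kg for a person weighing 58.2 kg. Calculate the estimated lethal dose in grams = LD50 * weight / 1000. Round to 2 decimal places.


Lethal dose calculation:
Lethal dose = LD50 * body_weight / 1000
= 837 * 58.2 / 1000
= 48713.4 / 1000
= 48.71 g

48.71


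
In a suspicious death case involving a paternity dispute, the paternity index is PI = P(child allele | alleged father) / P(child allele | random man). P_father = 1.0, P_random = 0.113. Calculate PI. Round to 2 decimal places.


Paternity Index calculation:
PI = P(allele|father) / P(allele|random)
PI = 1.0 / 0.113
PI = 8.85

8.85


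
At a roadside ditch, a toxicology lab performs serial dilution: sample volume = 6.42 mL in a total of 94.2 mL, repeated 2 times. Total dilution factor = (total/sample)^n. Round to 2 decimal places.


Dilution factor calculation:
Single dilution = V_total / V_sample = 94.2 / 6.42 ≈ 14.672897
Number of dilutions = 2
Total DF = (94.2 / 6.42)^2 (full precision, rounded at the end) = 215.29

215.29


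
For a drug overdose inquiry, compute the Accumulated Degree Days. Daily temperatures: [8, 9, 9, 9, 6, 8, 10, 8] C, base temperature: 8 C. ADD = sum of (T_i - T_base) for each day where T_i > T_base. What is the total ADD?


Computing ADD day by day:
Day 1: max(0, 8 - 8) = 0
Day 2: max(0, 9 - 8) = 1
Day 3: max(0, 9 - 8) = 1
Day 4: max(0, 9 - 8) = 1
Day 5: max(0, 6 - 8) = 0
Day 6: max(0, 8 - 8) = 0
Day 7: max(0, 10 - 8) = 2
Day 8: max(0, 8 - 8) = 0
Total ADD = 5

5


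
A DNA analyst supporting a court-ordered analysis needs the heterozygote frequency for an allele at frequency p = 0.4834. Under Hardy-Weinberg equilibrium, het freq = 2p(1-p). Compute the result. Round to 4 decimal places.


Hardy-Weinberg heterozygote frequency:
q = 1 - p = 1 - 0.4834 = 0.5166
2pq = 2 * 0.4834 * 0.5166 = 0.4994

0.4994


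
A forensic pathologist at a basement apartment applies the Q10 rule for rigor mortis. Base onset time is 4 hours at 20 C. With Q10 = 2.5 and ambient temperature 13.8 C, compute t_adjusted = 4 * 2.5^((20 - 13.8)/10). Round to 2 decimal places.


Rigor mortis time adjustment:
Exponent = (T_ref - T_actual) / 10 = (20 - 13.8) / 10 = 0.62
Q10 factor = 2.5^0.62 = 1.76491
t_adjusted = 4 * 1.76491 = 7.06 hours

7.06


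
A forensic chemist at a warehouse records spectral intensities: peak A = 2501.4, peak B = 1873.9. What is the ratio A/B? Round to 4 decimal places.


Spectral peak ratio:
Peak A = 2501.4 counts
Peak B = 1873.9 counts
Ratio = 2501.4 / 1873.9 = 1.3349

1.3349


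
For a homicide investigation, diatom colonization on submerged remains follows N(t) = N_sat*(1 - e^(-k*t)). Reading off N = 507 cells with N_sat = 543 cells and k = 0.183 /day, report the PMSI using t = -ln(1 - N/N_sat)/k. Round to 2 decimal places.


PMSI from diatom colonization curve:
N / N_sat = 507 / 543 = 0.933702
1 - N/N_sat = 0.066298
ln(1 - N/N_sat) = -2.713596
t = -ln(1 - N/N_sat) / k = -(-2.713596) / 0.183 = 14.83 days

14.83


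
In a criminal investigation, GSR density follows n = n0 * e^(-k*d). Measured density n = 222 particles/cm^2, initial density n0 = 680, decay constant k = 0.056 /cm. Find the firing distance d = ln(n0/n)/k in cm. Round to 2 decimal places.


GSR distance calculation:
n0/n = 680 / 222 = 3.063063
ln(n0/n) = 1.119415
d = 1.119415 / 0.056 = 19.99 cm

19.99


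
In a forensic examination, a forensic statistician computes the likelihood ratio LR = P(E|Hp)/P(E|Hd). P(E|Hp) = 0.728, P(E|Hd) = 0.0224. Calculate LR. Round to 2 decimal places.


Likelihood ratio calculation:
LR = P(E|Hp) / P(E|Hd)
LR = 0.728 / 0.0224
LR = 32.50

32.50


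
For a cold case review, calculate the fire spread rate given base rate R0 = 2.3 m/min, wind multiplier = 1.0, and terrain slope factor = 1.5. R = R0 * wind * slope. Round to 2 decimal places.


Fire spread rate calculation:
R = R0 * wind_factor * slope_factor
= 2.3 * 1.0 * 1.5
= 2.3 * 1.5
= 3.45 m/min

3.45


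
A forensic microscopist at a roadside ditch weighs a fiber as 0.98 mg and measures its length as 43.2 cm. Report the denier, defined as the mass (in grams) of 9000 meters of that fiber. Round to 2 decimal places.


Denier calculation:
Mass in grams = 0.98 mg / 1000 = 0.00098 g
Length in meters = 43.2 cm / 100 = 0.432 m
Linear density = mass / length = 0.00098 / 0.432 = 0.00226852 g/m
Denier = (g/m) * 9000 = 0.00226852 * 9000 = 20.42

20.42


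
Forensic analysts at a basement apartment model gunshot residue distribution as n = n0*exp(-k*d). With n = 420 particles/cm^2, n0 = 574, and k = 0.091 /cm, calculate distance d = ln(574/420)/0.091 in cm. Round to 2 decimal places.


GSR distance calculation:
n0/n = 574 / 420 = 1.366667
ln(n0/n) = 0.312375
d = 0.312375 / 0.091 = 3.43 cm

3.43


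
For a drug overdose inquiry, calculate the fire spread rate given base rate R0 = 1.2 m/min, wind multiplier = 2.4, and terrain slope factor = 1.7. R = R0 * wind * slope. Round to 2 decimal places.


Fire spread rate calculation:
R = R0 * wind_factor * slope_factor
= 1.2 * 2.4 * 1.7
= 2.88 * 1.7
= 4.90 m/min

4.90


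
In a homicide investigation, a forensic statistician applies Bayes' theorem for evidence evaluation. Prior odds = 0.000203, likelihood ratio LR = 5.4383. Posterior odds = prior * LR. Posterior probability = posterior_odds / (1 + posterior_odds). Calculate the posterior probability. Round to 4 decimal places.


Bayesian evidence evaluation:
Posterior odds = prior_odds * LR = 0.000203 * 5.4383 = 0.001103975
Posterior probability = posterior_odds / (1 + posterior_odds)
= 0.001103975 / (1 + 0.001103975)
= 0.001103975 / 1.001103975
= 0.0011

0.0011


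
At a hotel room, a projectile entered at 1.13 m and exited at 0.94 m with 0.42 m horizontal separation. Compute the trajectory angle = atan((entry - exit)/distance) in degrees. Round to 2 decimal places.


Bullet trajectory angle:
Height difference = 1.13 - 0.94 = 0.19 m
angle = atan(0.19 / 0.42)
angle = atan(0.452381)
angle = 24.34 degrees

24.34


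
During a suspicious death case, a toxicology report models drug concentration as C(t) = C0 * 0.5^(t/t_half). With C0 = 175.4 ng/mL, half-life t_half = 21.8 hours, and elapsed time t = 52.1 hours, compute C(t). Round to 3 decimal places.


Drug concentration decay:
Number of half-lives = t / t_half = 52.1 / 21.8 = 2.389908
Decay factor = 0.5^2.389908 = 0.19079457
C(t) = 175.4 * 0.19079457 = 33.465 ng/mL

33.465


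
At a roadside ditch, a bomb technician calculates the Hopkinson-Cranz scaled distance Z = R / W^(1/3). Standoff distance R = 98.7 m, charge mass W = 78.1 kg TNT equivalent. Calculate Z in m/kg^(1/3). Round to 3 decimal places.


Scaled distance calculation:
W^(1/3) = 78.1^(1/3) = 4.274484
Z = R / W^(1/3) = 98.7 / 4.274484
Z = 23.091 m/kg^(1/3)

23.091


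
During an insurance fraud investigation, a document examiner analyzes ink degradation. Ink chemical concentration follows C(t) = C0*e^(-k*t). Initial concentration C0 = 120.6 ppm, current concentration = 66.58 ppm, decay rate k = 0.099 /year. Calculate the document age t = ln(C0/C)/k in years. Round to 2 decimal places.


Document age estimation:
C0/C = 120.6 / 66.58 = 1.811355
ln(C0/C) = 0.594075
t = 0.594075 / 0.099 = 6.00 years

6.00


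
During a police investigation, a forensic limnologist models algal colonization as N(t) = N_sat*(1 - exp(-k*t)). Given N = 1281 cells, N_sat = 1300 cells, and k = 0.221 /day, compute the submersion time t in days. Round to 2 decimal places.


PMSI from diatom colonization curve:
N / N_sat = 1281 / 1300 = 0.985385
1 - N/N_sat = 0.014615
ln(1 - N/N_sat) = -4.225707
t = -ln(1 - N/N_sat) / k = -(-4.225707) / 0.221 = 19.12 days

19.12


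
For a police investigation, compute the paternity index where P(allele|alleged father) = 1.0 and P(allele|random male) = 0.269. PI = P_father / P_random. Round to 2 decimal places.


Paternity Index calculation:
PI = P(allele|father) / P(allele|random)
PI = 1.0 / 0.269
PI = 3.72

3.72


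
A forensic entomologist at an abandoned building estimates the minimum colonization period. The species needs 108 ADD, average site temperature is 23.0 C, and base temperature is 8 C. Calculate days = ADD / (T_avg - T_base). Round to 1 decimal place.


Insect development time:
Effective temperature = avg_temp - T_base = 23.0 - 8 = 15.0 C
Days = ADD / effective_temp = 108 / 15.0 = 7.2 days

7.2


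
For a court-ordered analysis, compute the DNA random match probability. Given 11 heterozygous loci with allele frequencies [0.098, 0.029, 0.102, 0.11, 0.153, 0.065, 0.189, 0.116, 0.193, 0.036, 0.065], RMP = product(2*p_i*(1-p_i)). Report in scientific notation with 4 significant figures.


Computing RMP for 11 loci:
Locus 1: 2 * 0.098 * 0.902 = 0.176792
Locus 2: 2 * 0.029 * 0.971 = 0.056318
Locus 3: 2 * 0.102 * 0.898 = 0.183192
Locus 4: 2 * 0.11 * 0.89 = 0.1958
Locus 5: 2 * 0.153 * 0.847 = 0.259182
Locus 6: 2 * 0.065 * 0.935 = 0.12155
Locus 7: 2 * 0.189 * 0.811 = 0.306558
Locus 8: 2 * 0.116 * 0.884 = 0.205088
Locus 9: 2 * 0.193 * 0.807 = 0.311502
Locus 10: 2 * 0.036 * 0.964 = 0.069408
Locus 11: 2 * 0.065 * 0.935 = 0.12155
RMP = 1.859e-09

1.859e-09


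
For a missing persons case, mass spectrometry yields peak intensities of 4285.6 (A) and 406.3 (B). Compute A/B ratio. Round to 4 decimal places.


Spectral peak ratio:
Peak A = 4285.6 counts
Peak B = 406.3 counts
Ratio = 4285.6 / 406.3 = 10.5479

10.5479


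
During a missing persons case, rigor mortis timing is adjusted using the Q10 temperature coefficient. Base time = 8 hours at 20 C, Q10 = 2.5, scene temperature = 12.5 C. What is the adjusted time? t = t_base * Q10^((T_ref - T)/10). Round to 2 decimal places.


Rigor mortis time adjustment:
Exponent = (T_ref - T_actual) / 10 = (20 - 12.5) / 10 = 0.75
Q10 factor = 2.5^0.75 = 1.98818
t_adjusted = 8 * 1.98818 = 15.91 hours

15.91


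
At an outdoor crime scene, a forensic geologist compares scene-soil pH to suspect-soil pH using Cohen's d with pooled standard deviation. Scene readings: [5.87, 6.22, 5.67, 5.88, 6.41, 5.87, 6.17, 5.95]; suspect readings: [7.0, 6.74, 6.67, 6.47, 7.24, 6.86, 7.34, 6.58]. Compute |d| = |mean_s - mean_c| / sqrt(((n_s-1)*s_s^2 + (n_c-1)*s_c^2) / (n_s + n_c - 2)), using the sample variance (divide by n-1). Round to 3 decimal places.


Pooled-variance Cohen's d for soil pH comparison:
Scene mean = 48.04 / 8 = 6.005
Suspect mean = 54.9 / 8 = 6.8625
Scene sample variance s_s^2 = 0.057829
Suspect sample variance s_c^2 = 0.096479
Pooled variance = ((n_s-1)*s_s^2 + (n_c-1)*s_c^2) / (n_s + n_c - 2) = 0.077154
Pooled SD = sqrt(0.077154) = 0.277766
Mean difference = -0.8575
|d| = |-0.8575| / 0.277766 = 3.087

3.087


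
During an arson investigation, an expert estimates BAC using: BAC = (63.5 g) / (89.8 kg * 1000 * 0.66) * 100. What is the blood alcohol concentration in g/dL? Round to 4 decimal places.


Applying the Widmark formula:
BAC = (dose_g / (body_wt * 1000 * r)) * 100
Denominator = 89.8 * 1000 * 0.66 = 59268
BAC = (63.5 / 59268) * 100
BAC = 0.1071 g/dL

0.1071


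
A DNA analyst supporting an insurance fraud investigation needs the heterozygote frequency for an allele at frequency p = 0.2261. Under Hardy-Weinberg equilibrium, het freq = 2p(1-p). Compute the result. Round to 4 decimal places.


Hardy-Weinberg heterozygote frequency:
q = 1 - p = 1 - 0.2261 = 0.7739
2pq = 2 * 0.2261 * 0.7739 = 0.3500

0.3500


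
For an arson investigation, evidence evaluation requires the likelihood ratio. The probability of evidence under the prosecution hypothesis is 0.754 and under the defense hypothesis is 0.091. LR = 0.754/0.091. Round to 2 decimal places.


Likelihood ratio calculation:
LR = P(E|Hp) / P(E|Hd)
LR = 0.754 / 0.091
LR = 8.29

8.29


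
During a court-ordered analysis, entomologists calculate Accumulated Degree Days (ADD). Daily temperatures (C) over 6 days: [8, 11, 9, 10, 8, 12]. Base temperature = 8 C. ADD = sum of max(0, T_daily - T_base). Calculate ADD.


Computing ADD day by day:
Day 1: max(0, 8 - 8) = 0
Day 2: max(0, 11 - 8) = 3
Day 3: max(0, 9 - 8) = 1
Day 4: max(0, 10 - 8) = 2
Day 5: max(0, 8 - 8) = 0
Day 6: max(0, 12 - 8) = 4
Total ADD = 10

10


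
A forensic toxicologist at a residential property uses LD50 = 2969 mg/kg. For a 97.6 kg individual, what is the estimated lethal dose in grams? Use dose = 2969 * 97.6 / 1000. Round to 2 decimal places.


Lethal dose calculation:
Lethal dose = LD50 * body_weight / 1000
= 2969 * 97.6 / 1000
= 289774.4 / 1000
= 289.77 g

289.77


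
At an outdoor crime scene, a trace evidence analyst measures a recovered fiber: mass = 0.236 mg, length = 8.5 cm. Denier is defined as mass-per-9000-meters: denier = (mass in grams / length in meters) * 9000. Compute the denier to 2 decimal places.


Denier calculation:
Mass in grams = 0.236 mg / 1000 = 0.000236 g
Length in meters = 8.5 cm / 100 = 0.085 m
Linear density = mass / length = 0.000236 / 0.085 = 0.00277647 g/m
Denier = (g/m) * 9000 = 0.00277647 * 9000 = 24.99

24.99


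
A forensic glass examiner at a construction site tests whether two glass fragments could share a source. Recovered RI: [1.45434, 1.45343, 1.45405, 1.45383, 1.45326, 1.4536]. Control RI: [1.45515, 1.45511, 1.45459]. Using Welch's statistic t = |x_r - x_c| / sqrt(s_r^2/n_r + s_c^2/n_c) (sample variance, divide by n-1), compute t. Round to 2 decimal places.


Welch's t-criterion for glass RI comparison:
Recovered mean = sum / n_r = 8.72251 / 6 = 1.4537517
Control mean = sum / n_c = 4.36485 / 3 = 1.45495
Recovered sample variance s_r^2 = 1.61897e-07
Control sample variance s_c^2 = 9.76e-08
Welch SE (unpooled) = sqrt(s_r^2/n_r + s_c^2/n_c) = sqrt(2.69828e-08 + 3.25333e-08) = sqrt(5.95161e-08) = 0.000243959
|mean_r - mean_c| = 0.00119833
t = 0.00119833 / 0.000243959 = 4.91

4.91


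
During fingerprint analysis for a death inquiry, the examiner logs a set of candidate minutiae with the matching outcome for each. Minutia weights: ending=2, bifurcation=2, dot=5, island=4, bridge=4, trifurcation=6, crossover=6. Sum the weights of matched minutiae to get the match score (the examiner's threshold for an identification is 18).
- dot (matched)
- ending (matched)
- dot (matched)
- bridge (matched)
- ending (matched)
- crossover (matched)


Weighted minutiae match score:
  dot: matched, +5 (running total 5)
  ending: matched, +2 (running total 7)
  dot: matched, +5 (running total 12)
  bridge: matched, +4 (running total 16)
  ending: matched, +2 (running total 18)
  crossover: matched, +6 (running total 24)
Total score = 24
Threshold = 18; verdict = identification

24


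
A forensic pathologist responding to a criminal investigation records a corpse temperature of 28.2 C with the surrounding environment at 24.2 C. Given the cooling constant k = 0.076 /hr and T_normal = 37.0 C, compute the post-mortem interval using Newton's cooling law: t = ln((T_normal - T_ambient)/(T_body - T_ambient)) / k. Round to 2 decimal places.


Using Newton's law of cooling:
t = ln((T_normal - T_ambient) / (T_body - T_ambient)) / k
T_normal - T_ambient = 12.8
T_body - T_ambient = 4.0
Ratio = 3.2
ln(ratio) = 1.163151
t = 1.163151 / 0.076 = 15.30 hours

15.30


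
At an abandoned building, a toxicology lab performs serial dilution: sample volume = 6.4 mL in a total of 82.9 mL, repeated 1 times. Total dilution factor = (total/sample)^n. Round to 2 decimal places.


Dilution factor calculation:
Single dilution = V_total / V_sample = 82.9 / 6.4 ≈ 12.953125
Number of dilutions = 1
Total DF = (82.9 / 6.4)^1 (full precision, rounded at the end) = 12.95

12.95


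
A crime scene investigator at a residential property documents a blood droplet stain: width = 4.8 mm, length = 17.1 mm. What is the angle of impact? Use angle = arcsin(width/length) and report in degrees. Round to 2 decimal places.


Blood spatter impact angle calculation:
width / length = 4.8 / 17.1 = 0.280702
angle = arcsin(0.280702)
angle = 16.30 degrees

16.30


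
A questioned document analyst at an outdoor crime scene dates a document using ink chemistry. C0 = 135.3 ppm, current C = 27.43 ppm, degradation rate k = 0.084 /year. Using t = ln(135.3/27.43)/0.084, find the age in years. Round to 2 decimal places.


Document age estimation:
C0/C = 135.3 / 27.43 = 4.932556
ln(C0/C) = 1.595857
t = 1.595857 / 0.084 = 19.00 years

19.00


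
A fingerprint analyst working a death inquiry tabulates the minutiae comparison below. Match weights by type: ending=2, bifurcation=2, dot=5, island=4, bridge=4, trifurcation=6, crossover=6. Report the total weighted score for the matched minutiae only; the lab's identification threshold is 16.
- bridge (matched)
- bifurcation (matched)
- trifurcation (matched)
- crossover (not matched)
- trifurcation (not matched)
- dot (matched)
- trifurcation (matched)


Weighted minutiae match score:
  bridge: matched, +4 (running total 4)
  bifurcation: matched, +2 (running total 6)
  trifurcation: matched, +6 (running total 12)
  crossover: not matched, +0
  trifurcation: not matched, +0
  dot: matched, +5 (running total 17)
  trifurcation: matched, +6 (running total 23)
Total score = 23
Threshold = 16; verdict = identification

23


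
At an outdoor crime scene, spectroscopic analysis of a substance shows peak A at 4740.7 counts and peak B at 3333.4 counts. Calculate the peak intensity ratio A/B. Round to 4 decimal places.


Spectral peak ratio:
Peak A = 4740.7 counts
Peak B = 3333.4 counts
Ratio = 4740.7 / 3333.4 = 1.4222

1.4222


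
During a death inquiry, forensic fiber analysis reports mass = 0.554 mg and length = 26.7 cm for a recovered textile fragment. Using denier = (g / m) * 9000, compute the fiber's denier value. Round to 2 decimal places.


Denier calculation:
Mass in grams = 0.554 mg / 1000 = 0.000554 g
Length in meters = 26.7 cm / 100 = 0.267 m
Linear density = mass / length = 0.000554 / 0.267 = 0.00207491 g/m
Denier = (g/m) * 9000 = 0.00207491 * 9000 = 18.67

18.67


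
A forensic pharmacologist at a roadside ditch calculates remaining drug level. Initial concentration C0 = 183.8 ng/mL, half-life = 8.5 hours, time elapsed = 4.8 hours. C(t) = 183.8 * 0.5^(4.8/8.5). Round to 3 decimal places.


Drug concentration decay:
Number of half-lives = t / t_half = 4.8 / 8.5 = 0.564706
Decay factor = 0.5^0.564706 = 0.67609318
C(t) = 183.8 * 0.67609318 = 124.266 ng/mL

124.266


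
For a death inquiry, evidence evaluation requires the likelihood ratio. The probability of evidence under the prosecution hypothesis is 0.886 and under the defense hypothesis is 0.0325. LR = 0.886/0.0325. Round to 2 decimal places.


Likelihood ratio calculation:
LR = P(E|Hp) / P(E|Hd)
LR = 0.886 / 0.0325
LR = 27.26

27.26


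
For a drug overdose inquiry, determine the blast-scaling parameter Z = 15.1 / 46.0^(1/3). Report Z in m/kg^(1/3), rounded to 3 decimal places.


Scaled distance calculation:
W^(1/3) = 46.0^(1/3) = 3.583048
Z = R / W^(1/3) = 15.1 / 3.583048
Z = 4.214 m/kg^(1/3)

4.214


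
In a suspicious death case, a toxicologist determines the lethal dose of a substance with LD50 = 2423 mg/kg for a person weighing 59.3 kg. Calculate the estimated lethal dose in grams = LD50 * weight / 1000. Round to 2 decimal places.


Lethal dose calculation:
Lethal dose = LD50 * body_weight / 1000
= 2423 * 59.3 / 1000
= 143683.9 / 1000
= 143.68 g

143.68


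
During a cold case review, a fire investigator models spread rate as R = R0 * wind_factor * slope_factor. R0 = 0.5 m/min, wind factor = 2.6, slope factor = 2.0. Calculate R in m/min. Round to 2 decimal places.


Fire spread rate calculation:
R = R0 * wind_factor * slope_factor
= 0.5 * 2.6 * 2.0
= 1.3 * 2.0
= 2.60 m/min

2.60


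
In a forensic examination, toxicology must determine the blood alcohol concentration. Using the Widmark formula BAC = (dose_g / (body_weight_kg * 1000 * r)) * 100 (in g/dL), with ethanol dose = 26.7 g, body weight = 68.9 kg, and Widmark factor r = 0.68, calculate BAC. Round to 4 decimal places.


Applying the Widmark formula:
BAC = (dose_g / (body_wt * 1000 * r)) * 100
Denominator = 68.9 * 1000 * 0.68 = 46852
BAC = (26.7 / 46852) * 100
BAC = 0.0570 g/dL

0.0570


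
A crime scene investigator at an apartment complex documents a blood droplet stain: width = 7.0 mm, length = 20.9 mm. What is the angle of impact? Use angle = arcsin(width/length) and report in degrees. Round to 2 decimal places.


Blood spatter impact angle calculation:
width / length = 7.0 / 20.9 = 0.334928
angle = arcsin(0.334928)
angle = 19.57 degrees

19.57


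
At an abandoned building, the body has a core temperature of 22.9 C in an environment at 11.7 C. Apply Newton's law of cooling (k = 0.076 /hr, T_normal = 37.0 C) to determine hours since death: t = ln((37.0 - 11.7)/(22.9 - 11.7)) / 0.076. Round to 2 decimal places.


Using Newton's law of cooling:
t = ln((T_normal - T_ambient) / (T_body - T_ambient)) / k
T_normal - T_ambient = 25.3
T_body - T_ambient = 11.2
Ratio = 2.258929
ln(ratio) = 0.814891
t = 0.814891 / 0.076 = 10.72 hours

10.72


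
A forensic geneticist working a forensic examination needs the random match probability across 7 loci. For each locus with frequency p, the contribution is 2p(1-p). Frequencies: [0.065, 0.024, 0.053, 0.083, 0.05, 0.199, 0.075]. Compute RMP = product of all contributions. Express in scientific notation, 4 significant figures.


Computing RMP for 7 loci:
Locus 1: 2 * 0.065 * 0.935 = 0.12155
Locus 2: 2 * 0.024 * 0.976 = 0.046848
Locus 3: 2 * 0.053 * 0.947 = 0.100382
Locus 4: 2 * 0.083 * 0.917 = 0.152222
Locus 5: 2 * 0.05 * 0.95 = 0.095
Locus 6: 2 * 0.199 * 0.801 = 0.318798
Locus 7: 2 * 0.075 * 0.925 = 0.13875
RMP = 3.656e-07

3.656e-07


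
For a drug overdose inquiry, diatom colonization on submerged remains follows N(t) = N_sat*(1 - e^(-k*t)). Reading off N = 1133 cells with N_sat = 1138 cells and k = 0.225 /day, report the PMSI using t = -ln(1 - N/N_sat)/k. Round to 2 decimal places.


PMSI from diatom colonization curve:
N / N_sat = 1133 / 1138 = 0.995606
1 - N/N_sat = 0.004394
ln(1 - N/N_sat) = -5.427515
t = -ln(1 - N/N_sat) / k = -(-5.427515) / 0.225 = 24.12 days

24.12


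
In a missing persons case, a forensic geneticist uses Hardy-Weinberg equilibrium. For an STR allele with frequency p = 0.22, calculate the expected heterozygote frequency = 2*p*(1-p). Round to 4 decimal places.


Hardy-Weinberg heterozygote frequency:
q = 1 - p = 1 - 0.22 = 0.78
2pq = 2 * 0.22 * 0.78 = 0.3432

0.3432


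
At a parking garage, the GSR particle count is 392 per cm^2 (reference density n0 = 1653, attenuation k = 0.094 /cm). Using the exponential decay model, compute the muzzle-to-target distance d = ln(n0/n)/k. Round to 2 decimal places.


GSR distance calculation:
n0/n = 1653 / 392 = 4.216837
ln(n0/n) = 1.439085
d = 1.439085 / 0.094 = 15.31 cm

15.31


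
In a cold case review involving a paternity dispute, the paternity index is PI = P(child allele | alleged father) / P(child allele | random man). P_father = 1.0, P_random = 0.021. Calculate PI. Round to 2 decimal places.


Paternity Index calculation:
PI = P(allele|father) / P(allele|random)
PI = 1.0 / 0.021
PI = 47.62

47.62


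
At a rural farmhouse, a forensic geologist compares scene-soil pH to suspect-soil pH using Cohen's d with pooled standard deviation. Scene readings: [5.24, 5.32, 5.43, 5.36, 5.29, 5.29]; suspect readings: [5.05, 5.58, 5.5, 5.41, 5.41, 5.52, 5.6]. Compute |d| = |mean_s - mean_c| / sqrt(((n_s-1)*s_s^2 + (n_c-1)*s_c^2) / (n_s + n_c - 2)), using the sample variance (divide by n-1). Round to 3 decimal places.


Pooled-variance Cohen's d for soil pH comparison:
Scene mean = 31.93 / 6 = 5.321667
Suspect mean = 38.07 / 7 = 5.438571
Scene sample variance s_s^2 = 0.004377
Suspect sample variance s_c^2 = 0.034848
Pooled variance = ((n_s-1)*s_s^2 + (n_c-1)*s_c^2) / (n_s + n_c - 2) = 0.020997
Pooled SD = sqrt(0.020997) = 0.144903
Mean difference = -0.116905
|d| = |-0.116905| / 0.144903 = 0.807

0.807


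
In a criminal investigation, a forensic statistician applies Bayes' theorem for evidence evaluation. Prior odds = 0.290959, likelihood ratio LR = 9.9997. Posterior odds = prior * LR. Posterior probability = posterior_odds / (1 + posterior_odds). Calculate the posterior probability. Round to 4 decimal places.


Bayesian evidence evaluation:
Posterior odds = prior_odds * LR = 0.290959 * 9.9997 = 2.909503
Posterior probability = posterior_odds / (1 + posterior_odds)
= 2.909503 / (1 + 2.909503)
= 2.909503 / 3.909503
= 0.7442

0.7442


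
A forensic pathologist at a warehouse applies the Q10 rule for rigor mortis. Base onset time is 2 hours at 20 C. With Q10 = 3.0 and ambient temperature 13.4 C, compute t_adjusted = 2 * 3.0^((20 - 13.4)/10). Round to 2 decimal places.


Rigor mortis time adjustment:
Exponent = (T_ref - T_actual) / 10 = (20 - 13.4) / 10 = 0.66
Q10 factor = 3.0^0.66 = 2.0649
t_adjusted = 2 * 2.0649 = 4.13 hours

4.13


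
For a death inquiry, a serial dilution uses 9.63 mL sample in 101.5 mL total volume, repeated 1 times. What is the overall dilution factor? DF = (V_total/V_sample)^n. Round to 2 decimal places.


Dilution factor calculation:
Single dilution = V_total / V_sample = 101.5 / 9.63 ≈ 10.539979
Number of dilutions = 1
Total DF = (101.5 / 9.63)^1 (full precision, rounded at the end) = 10.54

10.54


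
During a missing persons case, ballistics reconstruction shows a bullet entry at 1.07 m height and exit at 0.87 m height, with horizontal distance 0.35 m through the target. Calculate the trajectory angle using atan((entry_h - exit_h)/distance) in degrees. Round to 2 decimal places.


Bullet trajectory angle:
Height difference = 1.07 - 0.87 = 0.2 m
angle = atan(0.2 / 0.35)
angle = atan(0.571429)
angle = 29.74 degrees

29.74


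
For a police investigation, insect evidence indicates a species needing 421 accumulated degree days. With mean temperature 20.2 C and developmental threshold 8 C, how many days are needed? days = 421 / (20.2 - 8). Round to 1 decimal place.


Insect development time:
Effective temperature = avg_temp - T_base = 20.2 - 8 = 12.2 C
Days = ADD / effective_temp = 421 / 12.2 = 34.5 days

34.5


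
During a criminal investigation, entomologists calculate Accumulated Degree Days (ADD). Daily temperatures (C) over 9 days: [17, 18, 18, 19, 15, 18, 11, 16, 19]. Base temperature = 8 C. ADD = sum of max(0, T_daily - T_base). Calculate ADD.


Computing ADD day by day:
Day 1: max(0, 17 - 8) = 9
Day 2: max(0, 18 - 8) = 10
Day 3: max(0, 18 - 8) = 10
Day 4: max(0, 19 - 8) = 11
Day 5: max(0, 15 - 8) = 7
Day 6: max(0, 18 - 8) = 10
Day 7: max(0, 11 - 8) = 3
Day 8: max(0, 16 - 8) = 8
Day 9: max(0, 19 - 8) = 11
Total ADD = 79

79


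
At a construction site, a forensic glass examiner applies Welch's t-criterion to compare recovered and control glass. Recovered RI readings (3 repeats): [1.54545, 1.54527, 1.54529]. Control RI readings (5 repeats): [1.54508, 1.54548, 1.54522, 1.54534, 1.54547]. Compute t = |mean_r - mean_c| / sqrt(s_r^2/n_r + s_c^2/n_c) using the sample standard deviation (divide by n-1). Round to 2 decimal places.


Welch's t-criterion for glass RI comparison:
Recovered mean = sum / n_r = 4.63601 / 3 = 1.5453367
Control mean = sum / n_c = 7.72659 / 5 = 1.545318
Recovered sample variance s_r^2 = 9.73333e-09
Control sample variance s_c^2 = 2.902e-08
Welch SE (unpooled) = sqrt(s_r^2/n_r + s_c^2/n_c) = sqrt(3.24444e-09 + 5.804e-09) = sqrt(9.04844e-09) = 9.51233e-05
|mean_r - mean_c| = 1.86667e-05
t = 1.86667e-05 / 9.51233e-05 = 0.20

0.20


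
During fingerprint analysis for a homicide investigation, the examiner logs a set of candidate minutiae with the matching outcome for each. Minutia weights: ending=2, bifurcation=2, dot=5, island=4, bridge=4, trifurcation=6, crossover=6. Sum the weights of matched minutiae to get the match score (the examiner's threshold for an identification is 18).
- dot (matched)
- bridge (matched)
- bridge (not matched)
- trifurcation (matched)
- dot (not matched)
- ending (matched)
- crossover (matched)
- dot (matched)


Weighted minutiae match score:
  dot: matched, +5 (running total 5)
  bridge: matched, +4 (running total 9)
  bridge: not matched, +0
  trifurcation: matched, +6 (running total 15)
  dot: not matched, +0
  ending: matched, +2 (running total 17)
  crossover: matched, +6 (running total 23)
  dot: matched, +5 (running total 28)
Total score = 28
Threshold = 18; verdict = identification

28


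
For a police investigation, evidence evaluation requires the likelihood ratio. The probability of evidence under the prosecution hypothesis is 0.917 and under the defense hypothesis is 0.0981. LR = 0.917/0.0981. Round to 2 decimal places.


Likelihood ratio calculation:
LR = P(E|Hp) / P(E|Hd)
LR = 0.917 / 0.0981
LR = 9.35

9.35


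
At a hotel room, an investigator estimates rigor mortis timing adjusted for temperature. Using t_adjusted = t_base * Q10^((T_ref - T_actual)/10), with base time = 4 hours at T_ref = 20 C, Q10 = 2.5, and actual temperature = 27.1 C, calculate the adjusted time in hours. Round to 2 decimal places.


Rigor mortis time adjustment:
Exponent = (T_ref - T_actual) / 10 = (20 - 27.1) / 10 = -0.71
Q10 factor = 2.5^-0.71 = 0.52175
t_adjusted = 4 * 0.52175 = 2.09 hours

2.09


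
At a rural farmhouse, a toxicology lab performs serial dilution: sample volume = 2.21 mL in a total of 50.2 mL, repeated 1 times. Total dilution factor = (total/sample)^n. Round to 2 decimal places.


Dilution factor calculation:
Single dilution = V_total / V_sample = 50.2 / 2.21 ≈ 22.714932
Number of dilutions = 1
Total DF = (50.2 / 2.21)^1 (full precision, rounded at the end) = 22.71

22.71


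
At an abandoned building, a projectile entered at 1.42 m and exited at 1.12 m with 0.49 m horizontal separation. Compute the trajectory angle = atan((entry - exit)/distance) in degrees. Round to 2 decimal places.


Bullet trajectory angle:
Height difference = 1.42 - 1.12 = 0.3 m
angle = atan(0.3 / 0.49)
angle = atan(0.612245)
angle = 31.48 degrees

31.48


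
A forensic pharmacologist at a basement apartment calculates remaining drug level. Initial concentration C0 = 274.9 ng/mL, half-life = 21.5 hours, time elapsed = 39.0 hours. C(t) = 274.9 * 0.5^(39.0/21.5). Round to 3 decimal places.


Drug concentration decay:
Number of half-lives = t / t_half = 39.0 / 21.5 = 1.813953
Decay factor = 0.5^1.813953 = 0.28441057
C(t) = 274.9 * 0.28441057 = 78.184 ng/mL

78.184


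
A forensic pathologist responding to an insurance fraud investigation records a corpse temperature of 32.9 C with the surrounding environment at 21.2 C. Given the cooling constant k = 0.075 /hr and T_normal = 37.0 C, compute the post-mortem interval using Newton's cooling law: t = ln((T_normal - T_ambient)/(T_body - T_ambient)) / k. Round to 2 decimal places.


Using Newton's law of cooling:
t = ln((T_normal - T_ambient) / (T_body - T_ambient)) / k
T_normal - T_ambient = 15.8
T_body - T_ambient = 11.7
Ratio = 1.350427
ln(ratio) = 0.300421
t = 0.300421 / 0.075 = 4.01 hours

4.01


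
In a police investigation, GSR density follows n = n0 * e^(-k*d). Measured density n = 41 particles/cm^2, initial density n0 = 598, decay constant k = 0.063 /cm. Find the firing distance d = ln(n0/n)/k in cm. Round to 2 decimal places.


GSR distance calculation:
n0/n = 598 / 41 = 14.585366
ln(n0/n) = 2.680019
d = 2.680019 / 0.063 = 42.54 cm

42.54


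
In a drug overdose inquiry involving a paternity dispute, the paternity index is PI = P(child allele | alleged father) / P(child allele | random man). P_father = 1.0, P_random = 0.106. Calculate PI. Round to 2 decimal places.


Paternity Index calculation:
PI = P(allele|father) / P(allele|random)
PI = 1.0 / 0.106
PI = 9.43

9.43


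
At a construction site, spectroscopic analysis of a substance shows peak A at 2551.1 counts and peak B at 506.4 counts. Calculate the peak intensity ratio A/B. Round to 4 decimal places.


Spectral peak ratio:
Peak A = 2551.1 counts
Peak B = 506.4 counts
Ratio = 2551.1 / 506.4 = 5.0377

5.0377


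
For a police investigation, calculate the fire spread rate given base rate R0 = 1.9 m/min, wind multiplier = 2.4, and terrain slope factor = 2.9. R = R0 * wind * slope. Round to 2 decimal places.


Fire spread rate calculation:
R = R0 * wind_factor * slope_factor
= 1.9 * 2.4 * 2.9
= 4.56 * 2.9
= 13.22 m/min

13.22


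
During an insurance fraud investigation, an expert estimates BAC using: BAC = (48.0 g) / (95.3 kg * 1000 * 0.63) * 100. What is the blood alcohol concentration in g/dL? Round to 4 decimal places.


Applying the Widmark formula:
BAC = (dose_g / (body_wt * 1000 * r)) * 100
Denominator = 95.3 * 1000 * 0.63 = 60039
BAC = (48.0 / 60039) * 100
BAC = 0.0799 g/dL

0.0799


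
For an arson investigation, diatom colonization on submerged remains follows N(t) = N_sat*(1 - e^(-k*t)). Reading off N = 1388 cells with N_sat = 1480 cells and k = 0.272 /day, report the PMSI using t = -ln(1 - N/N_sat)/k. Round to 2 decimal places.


PMSI from diatom colonization curve:
N / N_sat = 1388 / 1480 = 0.937838
1 - N/N_sat = 0.062162
ln(1 - N/N_sat) = -2.778011
t = -ln(1 - N/N_sat) / k = -(-2.778011) / 0.272 = 10.21 days

10.21
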